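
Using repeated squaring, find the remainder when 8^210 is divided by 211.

1

8^1 ≡ 8 (mod 211)
8^2 ≡ 8^2 = 64 ≡ 64 (mod 211)
8^4 ≡ 64^2 = 4096 ≡ 87 (mod 211)
8^8 ≡ 87^2 = 7569 ≡ 184 (mod 211)
8^16 ≡ 184^2 = 33856 ≡ 96 (mod 211)
8^32 ≡ 96^2 = 9216 ≡ 143 (mod 211)
8^64 ≡ 143^2 = 20449 ≡ 193 (mod 211)
8^128 ≡ 193^2 = 37249 ≡ 113 (mod 211)
210 = 128 + 64 + 16 + 2 in binary powers of 2.
So 8^210 ≡ 113 · 193 · 96 · 64 ≡ 1 (mod 211).
Since the result is 1, base 8 gives no evidence that 211 is composite.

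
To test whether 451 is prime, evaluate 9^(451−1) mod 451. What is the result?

9^1 ≡ 9 (mod 451)
9^2 ≡ 9^2 = 81 ≡ 81 (mod 451)
9^4 ≡ 81^2 = 6561 ≡ 247 (mod 451)
9^8 ≡ 247^2 = 61009 ≡ 124 (mod 451)
9^16 ≡ 124^2 = 15376 ≡ 42 (mod 451)
9^32 ≡ 42^2 = 1764 ≡ 411 (mod 451)
9^64 ≡ 411^2 = 168921 ≡ 247 (mod 451)
9^128 ≡ 247^2 = 61009 ≡ 124 (mod 451)
9^256 ≡ 124^2 = 15376 ≡ 42 (mod 451)
450 = 256 + 128 + 64 + 2 in binary powers of 2.
So 9^450 ≡ 42 · 124 · 247 · 81 ≡ 122 (mod 451).
Since 122 ≠ 1, base 9 is a Fermat witness: 451 is composite.

122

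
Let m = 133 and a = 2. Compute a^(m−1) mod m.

2^1 ≡ 2 (mod 133)
2^2 ≡ 2^2 = 4 ≡ 4 (mod 133)
2^4 ≡ 4^2 = 16 ≡ 16 (mod 133)
2^8 ≡ 16^2 = 256 ≡ 123 (mod 133)
2^16 ≡ 123^2 = 15129 ≡ 100 (mod 133)
2^32 ≡ 100^2 = 10000 ≡ 25 (mod 133)
2^64 ≡ 25^2 = 625 ≡ 93 (mod 133)
2^128 ≡ 93^2 = 8649 ≡ 4 (mod 133)
132 = 128 + 4 in binary powers of 2.
So 2^132 ≡ 4 · 16 ≡ 64 (mod 133).
Since 64 ≠ 1, base 2 is a Fermat witness: 133 is composite.

64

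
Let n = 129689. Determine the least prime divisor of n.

7

129689 is odd.
Digit sum 35, not divisible by 3.
Ends in 9: not divisible by 5.
7: 129689 = 7·18527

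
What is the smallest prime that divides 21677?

53

21677 is odd.
Digit sum 23, not divisible by 3.
Ends in 7: not divisible by 5.
7: 21677 = 7·3096 + 5
11: 21677 = 11·1970 + 7
13: 21677 = 13·1667 + 6
17: 21677 = 17·1275 + 2
19: 21677 = 19·1140 + 17
23: 21677 = 23·942 + 11
29: 21677 = 29·747 + 14
31: 21677 = 31·699 + 8
37: 21677 = 37·585 + 32
41: 21677 = 41·528 + 29
43: 21677 = 43·504 + 5
47: 21677 = 47·461 + 10
53: 21677 = 53·409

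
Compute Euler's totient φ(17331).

11232

Factor: 17331 = 3 · 53 · 109.
φ(17331) = (3−1) · (53−1) · (109−1) = 2 · 52 · 108 = 11232.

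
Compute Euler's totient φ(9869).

9660

Factor: 9869 = 71 · 139.
φ(9869) = (71−1) · (139−1) = 70 · 138 = 9660.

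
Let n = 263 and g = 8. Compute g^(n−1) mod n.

1

8^1 ≡ 8 (mod 263)
8^2 ≡ 8^2 = 64 ≡ 64 (mod 263)
8^4 ≡ 64^2 = 4096 ≡ 151 (mod 263)
8^8 ≡ 151^2 = 22801 ≡ 183 (mod 263)
8^16 ≡ 183^2 = 33489 ≡ 88 (mod 263)
8^32 ≡ 88^2 = 7744 ≡ 117 (mod 263)
8^64 ≡ 117^2 = 13689 ≡ 13 (mod 263)
8^128 ≡ 13^2 = 169 ≡ 169 (mod 263)
8^256 ≡ 169^2 = 28561 ≡ 157 (mod 263)
262 = 256 + 4 + 2 in binary powers of 2.
So 8^262 ≡ 157 · 151 · 64 ≡ 1 (mod 263).
Since the result is 1, base 8 gives no evidence that 263 is composite.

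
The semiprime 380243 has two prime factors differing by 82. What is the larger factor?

659

Since p = q + 82, we have 380243 = q(q + 82), so q² + 82q − 380243 = 0.
Discriminant: 82² + 4·380243 = 6724 + 1520972 = 1527696; √1527696 = 1236.
q = (−82 + 1236)/2 = 577, and p = q + 82 = 659.
Check: 577 · 659 = 380243.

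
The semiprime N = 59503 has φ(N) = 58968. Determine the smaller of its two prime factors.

157

φ(n) = (p−1)(q−1) = n − (p+q) + 1, so p + q = 59503 − 58968 + 1 = 536.
p and q are the roots of t² − 536t + 59503 = 0.
Discriminant: 536² − 4·59503 = 287296 − 238012 = 49284; √49284 = 222.
q = (536 − 222)/2 = 157, p = (536 + 222)/2 = 379.
Check: 157 · 379 = 59503.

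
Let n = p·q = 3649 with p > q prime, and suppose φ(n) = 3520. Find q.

41

φ(n) = (p−1)(q−1) = n − (p+q) + 1, so p + q = 3649 − 3520 + 1 = 130.
p and q are the roots of t² − 130t + 3649 = 0.
Discriminant: 130² − 4·3649 = 16900 − 14596 = 2304; √2304 = 48.
q = (130 − 48)/2 = 41, p = (130 + 48)/2 = 89.
Check: 41 · 89 = 3649.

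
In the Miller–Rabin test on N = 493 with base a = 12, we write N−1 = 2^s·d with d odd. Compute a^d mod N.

493 − 1 = 492 = 2^2 · 123, so d = 123.
12^1 ≡ 12 (mod 493)
12^2 ≡ 12^2 = 144 ≡ 144 (mod 493)
12^4 ≡ 144^2 = 20736 ≡ 30 (mod 493)
12^8 ≡ 30^2 = 900 ≡ 407 (mod 493)
12^16 ≡ 407^2 = 165649 ≡ 1 (mod 493)
12^32 ≡ 1^2 = 1 ≡ 1 (mod 493)
12^64 ≡ 1^2 = 1 ≡ 1 (mod 493)
123 = 64 + 32 + 16 + 8 + 2 + 1 in binary powers of 2.
So 12^123 ≡ 1 · 1 · 1 · 407 · 144 · 12 ≡ 278 (mod 493).
Squaring chain: 278 → 376; never reaches −1, so base 12 is a Miller–Rabin witness that 493 is composite.

278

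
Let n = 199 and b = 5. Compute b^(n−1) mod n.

5^1 ≡ 5 (mod 199)
5^2 ≡ 5^2 = 25 ≡ 25 (mod 199)
5^4 ≡ 25^2 = 625 ≡ 28 (mod 199)
5^8 ≡ 28^2 = 784 ≡ 187 (mod 199)
5^16 ≡ 187^2 = 34969 ≡ 144 (mod 199)
5^32 ≡ 144^2 = 20736 ≡ 40 (mod 199)
5^64 ≡ 40^2 = 1600 ≡ 8 (mod 199)
5^128 ≡ 8^2 = 64 ≡ 64 (mod 199)
198 = 128 + 64 + 4 + 2 in binary powers of 2.
So 5^198 ≡ 64 · 8 · 28 · 25 ≡ 1 (mod 199).
Since the result is 1, base 5 gives no evidence that 199 is composite.

1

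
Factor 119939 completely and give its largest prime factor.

73

119939 = 31 · 3869
3869 = 53 · 73
73 is prime.
So 119939 = 31 · 53 · 73; the largest prime factor is 73.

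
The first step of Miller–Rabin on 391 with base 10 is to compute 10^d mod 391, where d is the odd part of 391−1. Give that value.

320

391 − 1 = 390 = 2^1 · 195, so d = 195.
10^1 ≡ 10 (mod 391)
10^2 ≡ 10^2 = 100 ≡ 100 (mod 391)
10^4 ≡ 100^2 = 10000 ≡ 225 (mod 391)
10^8 ≡ 225^2 = 50625 ≡ 186 (mod 391)
10^16 ≡ 186^2 = 34596 ≡ 188 (mod 391)
10^32 ≡ 188^2 = 35344 ≡ 154 (mod 391)
10^64 ≡ 154^2 = 23716 ≡ 256 (mod 391)
10^128 ≡ 256^2 = 65536 ≡ 239 (mod 391)
195 = 128 + 64 + 2 + 1 in binary powers of 2.
So 10^195 ≡ 239 · 256 · 100 · 10 ≡ 320 (mod 391).
Squaring chain: 320; never reaches −1, so base 10 is a Miller–Rabin witness that 391 is composite.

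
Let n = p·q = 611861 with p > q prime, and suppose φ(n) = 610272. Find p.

φ(n) = (p−1)(q−1) = n − (p+q) + 1, so p + q = 611861 − 610272 + 1 = 1590.
p and q are the roots of t² − 1590t + 611861 = 0.
Discriminant: 1590² − 4·611861 = 2528100 − 2447444 = 80656; √80656 = 284.
q = (1590 − 284)/2 = 653, p = (1590 + 284)/2 = 937.
Check: 653 · 937 = 611861.

937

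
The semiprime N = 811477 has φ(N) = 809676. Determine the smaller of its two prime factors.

φ(n) = (p−1)(q−1) = n − (p+q) + 1, so p + q = 811477 − 809676 + 1 = 1802.
p and q are the roots of t² − 1802t + 811477 = 0.
Discriminant: 1802² − 4·811477 = 3247204 − 3245908 = 1296; √1296 = 36.
q = (1802 − 36)/2 = 883, p = (1802 + 36)/2 = 919.
Check: 883 · 919 = 811477.

883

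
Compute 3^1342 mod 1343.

648

3^1 ≡ 3 (mod 1343)
3^2 ≡ 3^2 = 9 ≡ 9 (mod 1343)
3^4 ≡ 9^2 = 81 ≡ 81 (mod 1343)
3^8 ≡ 81^2 = 6561 ≡ 1189 (mod 1343)
3^16 ≡ 1189^2 = 1413721 ≡ 885 (mod 1343)
3^32 ≡ 885^2 = 783225 ≡ 256 (mod 1343)
3^64 ≡ 256^2 = 65536 ≡ 1072 (mod 1343)
3^128 ≡ 1072^2 = 1149184 ≡ 919 (mod 1343)
3^256 ≡ 919^2 = 844561 ≡ 1157 (mod 1343)
3^512 ≡ 1157^2 = 1338649 ≡ 1021 (mod 1343)
3^1024 ≡ 1021^2 = 1042441 ≡ 273 (mod 1343)
1342 = 1024 + 256 + 32 + 16 + 8 + 4 + 2 in binary powers of 2.
So 3^1342 ≡ 273 · 1157 · 256 · 885 · 1189 · 81 · 9 ≡ 648 (mod 1343).
Since 648 ≠ 1, base 3 is a Fermat witness: 1343 is composite.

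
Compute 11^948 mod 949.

885

11^1 ≡ 11 (mod 949)
11^2 ≡ 11^2 = 121 ≡ 121 (mod 949)
11^4 ≡ 121^2 = 14641 ≡ 406 (mod 949)
11^8 ≡ 406^2 = 164836 ≡ 659 (mod 949)
11^16 ≡ 659^2 = 434281 ≡ 588 (mod 949)
11^32 ≡ 588^2 = 345744 ≡ 308 (mod 949)
11^64 ≡ 308^2 = 94864 ≡ 913 (mod 949)
11^128 ≡ 913^2 = 833569 ≡ 347 (mod 949)
11^256 ≡ 347^2 = 120409 ≡ 835 (mod 949)
11^512 ≡ 835^2 = 697225 ≡ 659 (mod 949)
948 = 512 + 256 + 128 + 32 + 16 + 4 in binary powers of 2.
So 11^948 ≡ 659 · 835 · 347 · 308 · 588 · 406 ≡ 885 (mod 949).
Since 885 ≠ 1, base 11 is a Fermat witness: 949 is composite.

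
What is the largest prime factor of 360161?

360161 = 47 · 7663
7663 = 79 · 97
97 is prime.
So 360161 = 47 · 79 · 97; the largest prime factor is 97.

97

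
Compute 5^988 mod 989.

81

5^1 ≡ 5 (mod 989)
5^2 ≡ 5^2 = 25 ≡ 25 (mod 989)
5^4 ≡ 25^2 = 625 ≡ 625 (mod 989)
5^8 ≡ 625^2 = 390625 ≡ 959 (mod 989)
5^16 ≡ 959^2 = 919681 ≡ 900 (mod 989)
5^32 ≡ 900^2 = 810000 ≡ 9 (mod 989)
5^64 ≡ 9^2 = 81 ≡ 81 (mod 989)
5^128 ≡ 81^2 = 6561 ≡ 627 (mod 989)
5^256 ≡ 627^2 = 393129 ≡ 496 (mod 989)
5^512 ≡ 496^2 = 246016 ≡ 744 (mod 989)
988 = 512 + 256 + 128 + 64 + 16 + 8 + 4 in binary powers of 2.
So 5^988 ≡ 744 · 496 · 627 · 81 · 900 · 959 · 625 ≡ 81 (mod 989).
Since 81 ≠ 1, base 5 is a Fermat witness: 989 is composite.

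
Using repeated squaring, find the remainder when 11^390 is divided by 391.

110

11^1 ≡ 11 (mod 391)
11^2 ≡ 11^2 = 121 ≡ 121 (mod 391)
11^4 ≡ 121^2 = 14641 ≡ 174 (mod 391)
11^8 ≡ 174^2 = 30276 ≡ 169 (mod 391)
11^16 ≡ 169^2 = 28561 ≡ 18 (mod 391)
11^32 ≡ 18^2 = 324 ≡ 324 (mod 391)
11^64 ≡ 324^2 = 104976 ≡ 188 (mod 391)
11^128 ≡ 188^2 = 35344 ≡ 154 (mod 391)
11^256 ≡ 154^2 = 23716 ≡ 256 (mod 391)
390 = 256 + 128 + 4 + 2 in binary powers of 2.
So 11^390 ≡ 256 · 154 · 174 · 121 ≡ 110 (mod 391).
Since 110 ≠ 1, base 11 is a Fermat witness: 391 is composite.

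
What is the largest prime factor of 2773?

59

2773 = 47 · 59
59 is prime.
So 2773 = 47 · 59; the largest prime factor is 59.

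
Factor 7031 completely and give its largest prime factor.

7031 = 79 · 89
89 is prime.
So 7031 = 79 · 89; the largest prime factor is 89.

89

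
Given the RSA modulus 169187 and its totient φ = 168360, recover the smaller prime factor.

367

φ(n) = (p−1)(q−1) = n − (p+q) + 1, so p + q = 169187 − 168360 + 1 = 828.
p and q are the roots of t² − 828t + 169187 = 0.
Discriminant: 828² − 4·169187 = 685584 − 676748 = 8836; √8836 = 94.
q = (828 − 94)/2 = 367, p = (828 + 94)/2 = 461.
Check: 367 · 461 = 169187.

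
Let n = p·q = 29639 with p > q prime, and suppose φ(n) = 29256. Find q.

107

φ(n) = (p−1)(q−1) = n − (p+q) + 1, so p + q = 29639 − 29256 + 1 = 384.
p and q are the roots of t² − 384t + 29639 = 0.
Discriminant: 384² − 4·29639 = 147456 − 118556 = 28900; √28900 = 170.
q = (384 − 170)/2 = 107, p = (384 + 170)/2 = 277.
Check: 107 · 277 = 29639.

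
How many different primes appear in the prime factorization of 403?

403 = 13 · 31
403 = 13 · 31, which has 2 distinct prime factors.

2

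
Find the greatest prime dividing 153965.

153965 = 5 · 30793
30793 = 7 · 4399
4399 = 53 · 83
83 is prime.
So 153965 = 5 · 7 · 53 · 83; the largest prime factor is 83.

83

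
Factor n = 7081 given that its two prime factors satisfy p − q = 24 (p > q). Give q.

73

Since p = q + 24, we have 7081 = q(q + 24), so q² + 24q − 7081 = 0.
Discriminant: 24² + 4·7081 = 576 + 28324 = 28900; √28900 = 170.
q = (−24 + 170)/2 = 73, and p = q + 24 = 97.
Check: 73 · 97 = 7081.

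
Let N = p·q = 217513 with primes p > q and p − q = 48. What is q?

443

Since p = q + 48, we have 217513 = q(q + 48), so q² + 48q − 217513 = 0.
Discriminant: 48² + 4·217513 = 2304 + 870052 = 872356; √872356 = 934.
q = (−48 + 934)/2 = 443, and p = q + 48 = 491.
Check: 443 · 491 = 217513.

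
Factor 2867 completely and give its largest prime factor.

2867 = 47 · 61
61 is prime.
So 2867 = 47 · 61; the largest prime factor is 61.

61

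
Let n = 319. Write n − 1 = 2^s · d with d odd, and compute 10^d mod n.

21

319 − 1 = 318 = 2^1 · 159, so d = 159.
10^1 ≡ 10 (mod 319)
10^2 ≡ 10^2 = 100 ≡ 100 (mod 319)
10^4 ≡ 100^2 = 10000 ≡ 111 (mod 319)
10^8 ≡ 111^2 = 12321 ≡ 199 (mod 319)
10^16 ≡ 199^2 = 39601 ≡ 45 (mod 319)
10^32 ≡ 45^2 = 2025 ≡ 111 (mod 319)
10^64 ≡ 111^2 = 12321 ≡ 199 (mod 319)
10^128 ≡ 199^2 = 39601 ≡ 45 (mod 319)
159 = 128 + 16 + 8 + 4 + 2 + 1 in binary powers of 2.
So 10^159 ≡ 45 · 45 · 199 · 111 · 100 · 10 ≡ 21 (mod 319).
Squaring chain: 21; never reaches −1, so base 10 is a Miller–Rabin witness that 319 is composite.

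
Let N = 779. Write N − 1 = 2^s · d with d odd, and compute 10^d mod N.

779 − 1 = 778 = 2^1 · 389, so d = 389.
10^1 ≡ 10 (mod 779)
10^2 ≡ 10^2 = 100 ≡ 100 (mod 779)
10^4 ≡ 100^2 = 10000 ≡ 652 (mod 779)
10^8 ≡ 652^2 = 425104 ≡ 549 (mod 779)
10^16 ≡ 549^2 = 301401 ≡ 707 (mod 779)
10^32 ≡ 707^2 = 499849 ≡ 510 (mod 779)
10^64 ≡ 510^2 = 260100 ≡ 693 (mod 779)
10^128 ≡ 693^2 = 480249 ≡ 385 (mod 779)
10^256 ≡ 385^2 = 148225 ≡ 215 (mod 779)
389 = 256 + 128 + 4 + 1 in binary powers of 2.
So 10^389 ≡ 215 · 385 · 652 · 10 ≡ 242 (mod 779).
Squaring chain: 242; never reaches −1, so base 10 is a Miller–Rabin witness that 779 is composite.

242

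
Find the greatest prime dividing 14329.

14329 = 7 · 2047
2047 = 23 · 89
89 is prime.
So 14329 = 7 · 23 · 89; the largest prime factor is 89.

89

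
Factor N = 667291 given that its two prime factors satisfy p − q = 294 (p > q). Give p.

Since p = q + 294, we have 667291 = q(q + 294), so q² + 294q − 667291 = 0.
Discriminant: 294² + 4·667291 = 86436 + 2669164 = 2755600; √2755600 = 1660.
q = (−294 + 1660)/2 = 683, and p = q + 294 = 977.
Check: 683 · 977 = 667291.

977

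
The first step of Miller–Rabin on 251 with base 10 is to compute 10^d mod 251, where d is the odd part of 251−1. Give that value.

250

251 − 1 = 250 = 2^1 · 125, so d = 125.
10^1 ≡ 10 (mod 251)
10^2 ≡ 10^2 = 100 ≡ 100 (mod 251)
10^4 ≡ 100^2 = 10000 ≡ 211 (mod 251)
10^8 ≡ 211^2 = 44521 ≡ 94 (mod 251)
10^16 ≡ 94^2 = 8836 ≡ 51 (mod 251)
10^32 ≡ 51^2 = 2601 ≡ 91 (mod 251)
10^64 ≡ 91^2 = 8281 ≡ 249 (mod 251)
125 = 64 + 32 + 16 + 8 + 4 + 1 in binary powers of 2.
So 10^125 ≡ 249 · 91 · 51 · 94 · 211 · 10 ≡ 250 (mod 251).
Since 10^d ≡ 250 (mod 251), base 10 does not prove 251 composite.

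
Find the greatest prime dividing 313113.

313113 = 3 · 104371
104371 = 29 · 3599
3599 = 59 · 61
61 is prime.
So 313113 = 3 · 29 · 59 · 61; the largest prime factor is 61.

61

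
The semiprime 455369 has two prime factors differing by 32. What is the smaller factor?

Since p = q + 32, we have 455369 = q(q + 32), so q² + 32q − 455369 = 0.
Discriminant: 32² + 4·455369 = 1024 + 1821476 = 1822500; √1822500 = 1350.
q = (−32 + 1350)/2 = 659, and p = q + 32 = 691.
Check: 659 · 691 = 455369.

659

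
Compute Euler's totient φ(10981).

10764

Factor: 10981 = 79 · 139.
φ(10981) = (79−1) · (139−1) = 78 · 138 = 10764.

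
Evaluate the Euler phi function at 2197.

2028

Factor: 2197 = 13^3.
φ(2197) = 13^2·(13−1) = 2028.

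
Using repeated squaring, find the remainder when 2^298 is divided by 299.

140

2^1 ≡ 2 (mod 299)
2^2 ≡ 2^2 = 4 ≡ 4 (mod 299)
2^4 ≡ 4^2 = 16 ≡ 16 (mod 299)
2^8 ≡ 16^2 = 256 ≡ 256 (mod 299)
2^16 ≡ 256^2 = 65536 ≡ 55 (mod 299)
2^32 ≡ 55^2 = 3025 ≡ 35 (mod 299)
2^64 ≡ 35^2 = 1225 ≡ 29 (mod 299)
2^128 ≡ 29^2 = 841 ≡ 243 (mod 299)
2^256 ≡ 243^2 = 59049 ≡ 146 (mod 299)
298 = 256 + 32 + 8 + 2 in binary powers of 2.
So 2^298 ≡ 146 · 35 · 256 · 4 ≡ 140 (mod 299).
Since 140 ≠ 1, base 2 is a Fermat witness: 299 is composite.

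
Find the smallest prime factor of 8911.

8911 is odd.
Digit sum 19, not divisible by 3.
Ends in 1: not divisible by 5.
7: 8911 = 7·1273

7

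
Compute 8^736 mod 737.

25

8^1 ≡ 8 (mod 737)
8^2 ≡ 8^2 = 64 ≡ 64 (mod 737)
8^4 ≡ 64^2 = 4096 ≡ 411 (mod 737)
8^8 ≡ 411^2 = 168921 ≡ 148 (mod 737)
8^16 ≡ 148^2 = 21904 ≡ 531 (mod 737)
8^32 ≡ 531^2 = 281961 ≡ 427 (mod 737)
8^64 ≡ 427^2 = 182329 ≡ 290 (mod 737)
8^128 ≡ 290^2 = 84100 ≡ 82 (mod 737)
8^256 ≡ 82^2 = 6724 ≡ 91 (mod 737)
8^512 ≡ 91^2 = 8281 ≡ 174 (mod 737)
736 = 512 + 128 + 64 + 32 in binary powers of 2.
So 8^736 ≡ 174 · 82 · 290 · 427 ≡ 25 (mod 737).
Since 25 ≠ 1, base 8 is a Fermat witness: 737 is composite.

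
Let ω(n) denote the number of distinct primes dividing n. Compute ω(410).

410 = 2 · 205
205 = 5 · 41
410 = 2 · 5 · 41, which has 3 distinct prime factors.

3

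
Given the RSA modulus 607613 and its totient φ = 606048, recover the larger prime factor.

857

φ(n) = (p−1)(q−1) = n − (p+q) + 1, so p + q = 607613 − 606048 + 1 = 1566.
p and q are the roots of t² − 1566t + 607613 = 0.
Discriminant: 1566² − 4·607613 = 2452356 − 2430452 = 21904; √21904 = 148.
q = (1566 − 148)/2 = 709, p = (1566 + 148)/2 = 857.
Check: 709 · 857 = 607613.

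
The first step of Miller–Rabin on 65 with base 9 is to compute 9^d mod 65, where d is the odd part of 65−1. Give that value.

9

65 − 1 = 64 = 2^6 · 1, so d = 1.
9^1 ≡ 9 (mod 65)
1 = 1 in binary powers of 2.
So 9^1 ≡ 9 ≡ 9 (mod 65).
Squaring chain: 9 → 16 → 61 → 16 → 61 → 16; never reaches −1, so base 9 is a Miller–Rabin witness that 65 is composite.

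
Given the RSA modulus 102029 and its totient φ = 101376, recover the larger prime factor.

397

φ(n) = (p−1)(q−1) = n − (p+q) + 1, so p + q = 102029 − 101376 + 1 = 654.
p and q are the roots of t² − 654t + 102029 = 0.
Discriminant: 654² − 4·102029 = 427716 − 408116 = 19600; √19600 = 140.
q = (654 − 140)/2 = 257, p = (654 + 140)/2 = 397.
Check: 257 · 397 = 102029.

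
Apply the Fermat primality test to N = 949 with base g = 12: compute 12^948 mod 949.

12^1 ≡ 12 (mod 949)
12^2 ≡ 12^2 = 144 ≡ 144 (mod 949)
12^4 ≡ 144^2 = 20736 ≡ 807 (mod 949)
12^8 ≡ 807^2 = 651249 ≡ 235 (mod 949)
12^16 ≡ 235^2 = 55225 ≡ 183 (mod 949)
12^32 ≡ 183^2 = 33489 ≡ 274 (mod 949)
12^64 ≡ 274^2 = 75076 ≡ 105 (mod 949)
12^128 ≡ 105^2 = 11025 ≡ 586 (mod 949)
12^256 ≡ 586^2 = 343396 ≡ 807 (mod 949)
12^512 ≡ 807^2 = 651249 ≡ 235 (mod 949)
948 = 512 + 256 + 128 + 32 + 16 + 4 in binary powers of 2.
So 12^948 ≡ 235 · 807 · 586 · 274 · 183 · 807 ≡ 794 (mod 949).
Since 794 ≠ 1, base 12 is a Fermat witness: 949 is composite.

794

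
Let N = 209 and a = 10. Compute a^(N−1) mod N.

199

10^1 ≡ 10 (mod 209)
10^2 ≡ 10^2 = 100 ≡ 100 (mod 209)
10^4 ≡ 100^2 = 10000 ≡ 177 (mod 209)
10^8 ≡ 177^2 = 31329 ≡ 188 (mod 209)
10^16 ≡ 188^2 = 35344 ≡ 23 (mod 209)
10^32 ≡ 23^2 = 529 ≡ 111 (mod 209)
10^64 ≡ 111^2 = 12321 ≡ 199 (mod 209)
10^128 ≡ 199^2 = 39601 ≡ 100 (mod 209)
208 = 128 + 64 + 16 in binary powers of 2.
So 10^208 ≡ 100 · 199 · 23 ≡ 199 (mod 209).
Since 199 ≠ 1, base 10 is a Fermat witness: 209 is composite.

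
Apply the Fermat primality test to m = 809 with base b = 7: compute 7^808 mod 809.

7^1 ≡ 7 (mod 809)
7^2 ≡ 7^2 = 49 ≡ 49 (mod 809)
7^4 ≡ 49^2 = 2401 ≡ 783 (mod 809)
7^8 ≡ 783^2 = 613089 ≡ 676 (mod 809)
7^16 ≡ 676^2 = 456976 ≡ 700 (mod 809)
7^32 ≡ 700^2 = 490000 ≡ 555 (mod 809)
7^64 ≡ 555^2 = 308025 ≡ 605 (mod 809)
7^128 ≡ 605^2 = 366025 ≡ 357 (mod 809)
7^256 ≡ 357^2 = 127449 ≡ 436 (mod 809)
7^512 ≡ 436^2 = 190096 ≡ 790 (mod 809)
808 = 512 + 256 + 32 + 8 in binary powers of 2.
So 7^808 ≡ 790 · 436 · 555 · 676 ≡ 1 (mod 809).
Since the result is 1, base 7 gives no evidence that 809 is composite.

1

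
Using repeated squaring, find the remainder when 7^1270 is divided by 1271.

7^1 ≡ 7 (mod 1271)
7^2 ≡ 7^2 = 49 ≡ 49 (mod 1271)
7^4 ≡ 49^2 = 2401 ≡ 1130 (mod 1271)
7^8 ≡ 1130^2 = 1276900 ≡ 816 (mod 1271)
7^16 ≡ 816^2 = 665856 ≡ 1123 (mod 1271)
7^32 ≡ 1123^2 = 1261129 ≡ 297 (mod 1271)
7^64 ≡ 297^2 = 88209 ≡ 510 (mod 1271)
7^128 ≡ 510^2 = 260100 ≡ 816 (mod 1271)
7^256 ≡ 816^2 = 665856 ≡ 1123 (mod 1271)
7^512 ≡ 1123^2 = 1261129 ≡ 297 (mod 1271)
7^1024 ≡ 297^2 = 88209 ≡ 510 (mod 1271)
1270 = 1024 + 128 + 64 + 32 + 16 + 4 + 2 in binary powers of 2.
So 7^1270 ≡ 510 · 816 · 510 · 297 · 1123 · 1130 · 49 ≡ 893 (mod 1271).
Since 893 ≠ 1, base 7 is a Fermat witness: 1271 is composite.

893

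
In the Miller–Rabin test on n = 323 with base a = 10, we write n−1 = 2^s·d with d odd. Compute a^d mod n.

78

323 − 1 = 322 = 2^1 · 161, so d = 161.
10^1 ≡ 10 (mod 323)
10^2 ≡ 10^2 = 100 ≡ 100 (mod 323)
10^4 ≡ 100^2 = 10000 ≡ 310 (mod 323)
10^8 ≡ 310^2 = 96100 ≡ 169 (mod 323)
10^16 ≡ 169^2 = 28561 ≡ 137 (mod 323)
10^32 ≡ 137^2 = 18769 ≡ 35 (mod 323)
10^64 ≡ 35^2 = 1225 ≡ 256 (mod 323)
10^128 ≡ 256^2 = 65536 ≡ 290 (mod 323)
161 = 128 + 32 + 1 in binary powers of 2.
So 10^161 ≡ 290 · 35 · 10 ≡ 78 (mod 323).
Squaring chain: 78; never reaches −1, so base 10 is a Miller–Rabin witness that 323 is composite.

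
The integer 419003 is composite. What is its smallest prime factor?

13

419003 is odd.
Digit sum 17, not divisible by 3.
Ends in 3: not divisible by 5.
7: 419003 = 7·59857 + 4
11: 419003 = 11·38091 + 2
13: 419003 = 13·32231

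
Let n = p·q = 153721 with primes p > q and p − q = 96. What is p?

443

Since p = q + 96, we have 153721 = q(q + 96), so q² + 96q − 153721 = 0.
Discriminant: 96² + 4·153721 = 9216 + 614884 = 624100; √624100 = 790.
q = (−96 + 790)/2 = 347, and p = q + 96 = 443.
Check: 347 · 443 = 153721.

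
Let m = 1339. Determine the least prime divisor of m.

13

1339 is odd.
Digit sum 16, not divisible by 3.
Ends in 9: not divisible by 5.
7: 1339 = 7·191 + 2
11: 1339 = 11·121 + 8
13: 1339 = 13·103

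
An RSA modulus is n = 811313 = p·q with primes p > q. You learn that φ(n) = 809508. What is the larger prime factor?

φ(n) = (p−1)(q−1) = n − (p+q) + 1, so p + q = 811313 − 809508 + 1 = 1806.
p and q are the roots of t² − 1806t + 811313 = 0.
Discriminant: 1806² − 4·811313 = 3261636 − 3245252 = 16384; √16384 = 128.
q = (1806 − 128)/2 = 839, p = (1806 + 128)/2 = 967.
Check: 839 · 967 = 811313.

967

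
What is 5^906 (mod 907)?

1

5^1 ≡ 5 (mod 907)
5^2 ≡ 5^2 = 25 ≡ 25 (mod 907)
5^4 ≡ 25^2 = 625 ≡ 625 (mod 907)
5^8 ≡ 625^2 = 390625 ≡ 615 (mod 907)
5^16 ≡ 615^2 = 378225 ≡ 6 (mod 907)
5^32 ≡ 6^2 = 36 ≡ 36 (mod 907)
5^64 ≡ 36^2 = 1296 ≡ 389 (mod 907)
5^128 ≡ 389^2 = 151321 ≡ 759 (mod 907)
5^256 ≡ 759^2 = 576081 ≡ 136 (mod 907)
5^512 ≡ 136^2 = 18496 ≡ 356 (mod 907)
906 = 512 + 256 + 128 + 8 + 2 in binary powers of 2.
So 5^906 ≡ 356 · 136 · 759 · 615 · 25 ≡ 1 (mod 907).
Since the result is 1, base 5 gives no evidence that 907 is composite.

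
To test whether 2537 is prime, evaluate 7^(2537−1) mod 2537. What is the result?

7^1 ≡ 7 (mod 2537)
7^2 ≡ 7^2 = 49 ≡ 49 (mod 2537)
7^4 ≡ 49^2 = 2401 ≡ 2401 (mod 2537)
7^8 ≡ 2401^2 = 5764801 ≡ 737 (mod 2537)
7^16 ≡ 737^2 = 543169 ≡ 251 (mod 2537)
7^32 ≡ 251^2 = 63001 ≡ 2113 (mod 2537)
7^64 ≡ 2113^2 = 4464769 ≡ 2186 (mod 2537)
7^128 ≡ 2186^2 = 4778596 ≡ 1425 (mod 2537)
7^256 ≡ 1425^2 = 2030625 ≡ 1025 (mod 2537)
7^512 ≡ 1025^2 = 1050625 ≡ 307 (mod 2537)
7^1024 ≡ 307^2 = 94249 ≡ 380 (mod 2537)
7^2048 ≡ 380^2 = 144400 ≡ 2328 (mod 2537)
2536 = 2048 + 256 + 128 + 64 + 32 + 8 in binary powers of 2.
So 7^2536 ≡ 2328 · 1025 · 1425 · 2186 · 2113 · 737 ≡ 122 (mod 2537).
Since 122 ≠ 1, base 7 is a Fermat witness: 2537 is composite.

122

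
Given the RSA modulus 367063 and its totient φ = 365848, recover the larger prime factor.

φ(n) = (p−1)(q−1) = n − (p+q) + 1, so p + q = 367063 − 365848 + 1 = 1216.
p and q are the roots of t² − 1216t + 367063 = 0.
Discriminant: 1216² − 4·367063 = 1478656 − 1468252 = 10404; √10404 = 102.
q = (1216 − 102)/2 = 557, p = (1216 + 102)/2 = 659.
Check: 557 · 659 = 367063.

659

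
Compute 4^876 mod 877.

1

4^1 ≡ 4 (mod 877)
4^2 ≡ 4^2 = 16 ≡ 16 (mod 877)
4^4 ≡ 16^2 = 256 ≡ 256 (mod 877)
4^8 ≡ 256^2 = 65536 ≡ 638 (mod 877)
4^16 ≡ 638^2 = 407044 ≡ 116 (mod 877)
4^32 ≡ 116^2 = 13456 ≡ 301 (mod 877)
4^64 ≡ 301^2 = 90601 ≡ 270 (mod 877)
4^128 ≡ 270^2 = 72900 ≡ 109 (mod 877)
4^256 ≡ 109^2 = 11881 ≡ 480 (mod 877)
4^512 ≡ 480^2 = 230400 ≡ 626 (mod 877)
876 = 512 + 256 + 64 + 32 + 8 + 4 in binary powers of 2.
So 4^876 ≡ 626 · 480 · 270 · 301 · 638 · 256 ≡ 1 (mod 877).
Since the result is 1, base 4 gives no evidence that 877 is composite.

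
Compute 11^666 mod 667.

11^1 ≡ 11 (mod 667)
11^2 ≡ 11^2 = 121 ≡ 121 (mod 667)
11^4 ≡ 121^2 = 14641 ≡ 634 (mod 667)
11^8 ≡ 634^2 = 401956 ≡ 422 (mod 667)
11^16 ≡ 422^2 = 178084 ≡ 662 (mod 667)
11^32 ≡ 662^2 = 438244 ≡ 25 (mod 667)
11^64 ≡ 25^2 = 625 ≡ 625 (mod 667)
11^128 ≡ 625^2 = 390625 ≡ 430 (mod 667)
11^256 ≡ 430^2 = 184900 ≡ 141 (mod 667)
11^512 ≡ 141^2 = 19881 ≡ 538 (mod 667)
666 = 512 + 128 + 16 + 8 + 2 in binary powers of 2.
So 11^666 ≡ 538 · 430 · 662 · 422 · 121 ≡ 216 (mod 667).
Since 216 ≠ 1, base 11 is a Fermat witness: 667 is composite.

216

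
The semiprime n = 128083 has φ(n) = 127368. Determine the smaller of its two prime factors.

φ(n) = (p−1)(q−1) = n − (p+q) + 1, so p + q = 128083 − 127368 + 1 = 716.
p and q are the roots of t² − 716t + 128083 = 0.
Discriminant: 716² − 4·128083 = 512656 − 512332 = 324; √324 = 18.
q = (716 − 18)/2 = 349, p = (716 + 18)/2 = 367.
Check: 349 · 367 = 128083.

349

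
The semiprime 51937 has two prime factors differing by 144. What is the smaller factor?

167

Since p = q + 144, we have 51937 = q(q + 144), so q² + 144q − 51937 = 0.
Discriminant: 144² + 4·51937 = 20736 + 207748 = 228484; √228484 = 478.
q = (−144 + 478)/2 = 167, and p = q + 144 = 311.
Check: 167 · 311 = 51937.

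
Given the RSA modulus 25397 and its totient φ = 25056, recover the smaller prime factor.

φ(n) = (p−1)(q−1) = n − (p+q) + 1, so p + q = 25397 − 25056 + 1 = 342.
p and q are the roots of t² − 342t + 25397 = 0.
Discriminant: 342² − 4·25397 = 116964 − 101588 = 15376; √15376 = 124.
q = (342 − 124)/2 = 109, p = (342 + 124)/2 = 233.
Check: 109 · 233 = 25397.

109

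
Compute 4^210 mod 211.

4^1 ≡ 4 (mod 211)
4^2 ≡ 4^2 = 16 ≡ 16 (mod 211)
4^4 ≡ 16^2 = 256 ≡ 45 (mod 211)
4^8 ≡ 45^2 = 2025 ≡ 126 (mod 211)
4^16 ≡ 126^2 = 15876 ≡ 51 (mod 211)
4^32 ≡ 51^2 = 2601 ≡ 69 (mod 211)
4^64 ≡ 69^2 = 4761 ≡ 119 (mod 211)
4^128 ≡ 119^2 = 14161 ≡ 24 (mod 211)
210 = 128 + 64 + 16 + 2 in binary powers of 2.
So 4^210 ≡ 24 · 119 · 51 · 16 ≡ 1 (mod 211).
Since the result is 1, base 4 gives no evidence that 211 is composite.

1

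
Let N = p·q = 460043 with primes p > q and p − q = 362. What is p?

883

Since p = q + 362, we have 460043 = q(q + 362), so q² + 362q − 460043 = 0.
Discriminant: 362² + 4·460043 = 131044 + 1840172 = 1971216; √1971216 = 1404.
q = (−362 + 1404)/2 = 521, and p = q + 362 = 883.
Check: 521 · 883 = 460043.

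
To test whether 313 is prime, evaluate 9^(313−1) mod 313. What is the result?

9^1 ≡ 9 (mod 313)
9^2 ≡ 9^2 = 81 ≡ 81 (mod 313)
9^4 ≡ 81^2 = 6561 ≡ 301 (mod 313)
9^8 ≡ 301^2 = 90601 ≡ 144 (mod 313)
9^16 ≡ 144^2 = 20736 ≡ 78 (mod 313)
9^32 ≡ 78^2 = 6084 ≡ 137 (mod 313)
9^64 ≡ 137^2 = 18769 ≡ 302 (mod 313)
9^128 ≡ 302^2 = 91204 ≡ 121 (mod 313)
9^256 ≡ 121^2 = 14641 ≡ 243 (mod 313)
312 = 256 + 32 + 16 + 8 in binary powers of 2.
So 9^312 ≡ 243 · 137 · 78 · 144 ≡ 1 (mod 313).
Since the result is 1, base 9 gives no evidence that 313 is composite.

1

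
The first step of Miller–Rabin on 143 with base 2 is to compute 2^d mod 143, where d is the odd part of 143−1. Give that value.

143 − 1 = 142 = 2^1 · 71, so d = 71.
2^1 ≡ 2 (mod 143)
2^2 ≡ 2^2 = 4 ≡ 4 (mod 143)
2^4 ≡ 4^2 = 16 ≡ 16 (mod 143)
2^8 ≡ 16^2 = 256 ≡ 113 (mod 143)
2^16 ≡ 113^2 = 12769 ≡ 42 (mod 143)
2^32 ≡ 42^2 = 1764 ≡ 48 (mod 143)
2^64 ≡ 48^2 = 2304 ≡ 16 (mod 143)
71 = 64 + 4 + 2 + 1 in binary powers of 2.
So 2^71 ≡ 16 · 16 · 4 · 2 ≡ 46 (mod 143).
Squaring chain: 46; never reaches −1, so base 2 is a Miller–Rabin witness that 143 is composite.

46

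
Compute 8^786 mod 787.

8^1 ≡ 8 (mod 787)
8^2 ≡ 8^2 = 64 ≡ 64 (mod 787)
8^4 ≡ 64^2 = 4096 ≡ 161 (mod 787)
8^8 ≡ 161^2 = 25921 ≡ 737 (mod 787)
8^16 ≡ 737^2 = 543169 ≡ 139 (mod 787)
8^32 ≡ 139^2 = 19321 ≡ 433 (mod 787)
8^64 ≡ 433^2 = 187489 ≡ 183 (mod 787)
8^128 ≡ 183^2 = 33489 ≡ 435 (mod 787)
8^256 ≡ 435^2 = 189225 ≡ 345 (mod 787)
8^512 ≡ 345^2 = 119025 ≡ 188 (mod 787)
786 = 512 + 256 + 16 + 2 in binary powers of 2.
So 8^786 ≡ 188 · 345 · 139 · 64 ≡ 1 (mod 787).
Since the result is 1, base 8 gives no evidence that 787 is composite.

1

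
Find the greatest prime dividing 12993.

12993 = 3 · 4331
4331 = 61 · 71
71 is prime.
So 12993 = 3 · 61 · 71; the largest prime factor is 71.

71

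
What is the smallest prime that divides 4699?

37

4699 is odd.
Digit sum 28, not divisible by 3.
Ends in 9: not divisible by 5.
7: 4699 = 7·671 + 2
11: 4699 = 11·427 + 2
13: 4699 = 13·361 + 6
17: 4699 = 17·276 + 7
19: 4699 = 19·247 + 6
23: 4699 = 23·204 + 7
29: 4699 = 29·162 + 1
31: 4699 = 31·151 + 18
37: 4699 = 37·127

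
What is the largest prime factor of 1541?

1541 = 23 · 67
67 is prime.
So 1541 = 23 · 67; the largest prime factor is 67.

67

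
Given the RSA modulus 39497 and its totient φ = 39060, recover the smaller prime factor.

127

φ(n) = (p−1)(q−1) = n − (p+q) + 1, so p + q = 39497 − 39060 + 1 = 438.
p and q are the roots of t² − 438t + 39497 = 0.
Discriminant: 438² − 4·39497 = 191844 − 157988 = 33856; √33856 = 184.
q = (438 − 184)/2 = 127, p = (438 + 184)/2 = 311.
Check: 127 · 311 = 39497.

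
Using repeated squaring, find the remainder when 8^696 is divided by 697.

256

8^1 ≡ 8 (mod 697)
8^2 ≡ 8^2 = 64 ≡ 64 (mod 697)
8^4 ≡ 64^2 = 4096 ≡ 611 (mod 697)
8^8 ≡ 611^2 = 373321 ≡ 426 (mod 697)
8^16 ≡ 426^2 = 181476 ≡ 256 (mod 697)
8^32 ≡ 256^2 = 65536 ≡ 18 (mod 697)
8^64 ≡ 18^2 = 324 ≡ 324 (mod 697)
8^128 ≡ 324^2 = 104976 ≡ 426 (mod 697)
8^256 ≡ 426^2 = 181476 ≡ 256 (mod 697)
8^512 ≡ 256^2 = 65536 ≡ 18 (mod 697)
696 = 512 + 128 + 32 + 16 + 8 in binary powers of 2.
So 8^696 ≡ 18 · 426 · 18 · 256 · 426 ≡ 256 (mod 697).
Since 256 ≠ 1, base 8 is a Fermat witness: 697 is composite.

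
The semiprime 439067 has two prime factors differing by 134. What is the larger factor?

Since p = q + 134, we have 439067 = q(q + 134), so q² + 134q − 439067 = 0.
Discriminant: 134² + 4·439067 = 17956 + 1756268 = 1774224; √1774224 = 1332.
q = (−134 + 1332)/2 = 599, and p = q + 134 = 733.
Check: 599 · 733 = 439067.

733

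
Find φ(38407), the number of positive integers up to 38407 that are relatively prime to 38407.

Factor: 38407 = 193 · 199.
φ(38407) = (193−1) · (199−1) = 192 · 198 = 38016.

38016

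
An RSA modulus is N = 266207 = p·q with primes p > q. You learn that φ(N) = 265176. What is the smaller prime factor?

509

φ(n) = (p−1)(q−1) = n − (p+q) + 1, so p + q = 266207 − 265176 + 1 = 1032.
p and q are the roots of t² − 1032t + 266207 = 0.
Discriminant: 1032² − 4·266207 = 1065024 − 1064828 = 196; √196 = 14.
q = (1032 − 14)/2 = 509, p = (1032 + 14)/2 = 523.
Check: 509 · 523 = 266207.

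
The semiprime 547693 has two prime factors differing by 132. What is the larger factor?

Since p = q + 132, we have 547693 = q(q + 132), so q² + 132q − 547693 = 0.
Discriminant: 132² + 4·547693 = 17424 + 2190772 = 2208196; √2208196 = 1486.
q = (−132 + 1486)/2 = 677, and p = q + 132 = 809.
Check: 677 · 809 = 547693.

809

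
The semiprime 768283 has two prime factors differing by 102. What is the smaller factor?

827

Since p = q + 102, we have 768283 = q(q + 102), so q² + 102q − 768283 = 0.
Discriminant: 102² + 4·768283 = 10404 + 3073132 = 3083536; √3083536 = 1756.
q = (−102 + 1756)/2 = 827, and p = q + 102 = 929.
Check: 827 · 929 = 768283.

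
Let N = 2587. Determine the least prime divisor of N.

2587 is odd.
Digit sum 22, not divisible by 3.
Ends in 7: not divisible by 5.
7: 2587 = 7·369 + 4
11: 2587 = 11·235 + 2
13: 2587 = 13·199

13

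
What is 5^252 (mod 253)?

124

5^1 ≡ 5 (mod 253)
5^2 ≡ 5^2 = 25 ≡ 25 (mod 253)
5^4 ≡ 25^2 = 625 ≡ 119 (mod 253)
5^8 ≡ 119^2 = 14161 ≡ 246 (mod 253)
5^16 ≡ 246^2 = 60516 ≡ 49 (mod 253)
5^32 ≡ 49^2 = 2401 ≡ 124 (mod 253)
5^64 ≡ 124^2 = 15376 ≡ 196 (mod 253)
5^128 ≡ 196^2 = 38416 ≡ 213 (mod 253)
252 = 128 + 64 + 32 + 16 + 8 + 4 in binary powers of 2.
So 5^252 ≡ 213 · 196 · 124 · 49 · 246 · 119 ≡ 124 (mod 253).
Since 124 ≠ 1, base 5 is a Fermat witness: 253 is composite.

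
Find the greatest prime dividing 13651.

13651 = 11 · 1241
1241 = 17 · 73
73 is prime.
So 13651 = 11 · 17 · 73; the largest prime factor is 73.

73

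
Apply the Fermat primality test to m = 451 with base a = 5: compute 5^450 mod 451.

122

5^1 ≡ 5 (mod 451)
5^2 ≡ 5^2 = 25 ≡ 25 (mod 451)
5^4 ≡ 25^2 = 625 ≡ 174 (mod 451)
5^8 ≡ 174^2 = 30276 ≡ 59 (mod 451)
5^16 ≡ 59^2 = 3481 ≡ 324 (mod 451)
5^32 ≡ 324^2 = 104976 ≡ 344 (mod 451)
5^64 ≡ 344^2 = 118336 ≡ 174 (mod 451)
5^128 ≡ 174^2 = 30276 ≡ 59 (mod 451)
5^256 ≡ 59^2 = 3481 ≡ 324 (mod 451)
450 = 256 + 128 + 64 + 2 in binary powers of 2.
So 5^450 ≡ 324 · 59 · 174 · 25 ≡ 122 (mod 451).
Since 122 ≠ 1, base 5 is a Fermat witness: 451 is composite.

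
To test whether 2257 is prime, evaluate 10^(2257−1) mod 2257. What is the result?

1925

10^1 ≡ 10 (mod 2257)
10^2 ≡ 10^2 = 100 ≡ 100 (mod 2257)
10^4 ≡ 100^2 = 10000 ≡ 972 (mod 2257)
10^8 ≡ 972^2 = 944784 ≡ 1358 (mod 2257)
10^16 ≡ 1358^2 = 1844164 ≡ 195 (mod 2257)
10^32 ≡ 195^2 = 38025 ≡ 1913 (mod 2257)
10^64 ≡ 1913^2 = 3659569 ≡ 972 (mod 2257)
10^128 ≡ 972^2 = 944784 ≡ 1358 (mod 2257)
10^256 ≡ 1358^2 = 1844164 ≡ 195 (mod 2257)
10^512 ≡ 195^2 = 38025 ≡ 1913 (mod 2257)
10^1024 ≡ 1913^2 = 3659569 ≡ 972 (mod 2257)
10^2048 ≡ 972^2 = 944784 ≡ 1358 (mod 2257)
2256 = 2048 + 128 + 64 + 16 in binary powers of 2.
So 10^2256 ≡ 1358 · 1358 · 972 · 195 ≡ 1925 (mod 2257).
Since 1925 ≠ 1, base 10 is a Fermat witness: 2257 is composite.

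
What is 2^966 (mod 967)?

1

2^1 ≡ 2 (mod 967)
2^2 ≡ 2^2 = 4 ≡ 4 (mod 967)
2^4 ≡ 4^2 = 16 ≡ 16 (mod 967)
2^8 ≡ 16^2 = 256 ≡ 256 (mod 967)
2^16 ≡ 256^2 = 65536 ≡ 747 (mod 967)
2^32 ≡ 747^2 = 558009 ≡ 50 (mod 967)
2^64 ≡ 50^2 = 2500 ≡ 566 (mod 967)
2^128 ≡ 566^2 = 320356 ≡ 279 (mod 967)
2^256 ≡ 279^2 = 77841 ≡ 481 (mod 967)
2^512 ≡ 481^2 = 231361 ≡ 248 (mod 967)
966 = 512 + 256 + 128 + 64 + 4 + 2 in binary powers of 2.
So 2^966 ≡ 248 · 481 · 279 · 566 · 16 · 4 ≡ 1 (mod 967).
Since the result is 1, base 2 gives no evidence that 967 is composite.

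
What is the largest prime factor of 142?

142 = 2 · 71
71 is prime.
So 142 = 2 · 71; the largest prime factor is 71.

71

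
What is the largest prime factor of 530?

53

530 = 2 · 265
265 = 5 · 53
53 is prime.
So 530 = 2 · 5 · 53; the largest prime factor is 53.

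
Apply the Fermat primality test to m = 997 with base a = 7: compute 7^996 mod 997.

7^1 ≡ 7 (mod 997)
7^2 ≡ 7^2 = 49 ≡ 49 (mod 997)
7^4 ≡ 49^2 = 2401 ≡ 407 (mod 997)
7^8 ≡ 407^2 = 165649 ≡ 147 (mod 997)
7^16 ≡ 147^2 = 21609 ≡ 672 (mod 997)
7^32 ≡ 672^2 = 451584 ≡ 940 (mod 997)
7^64 ≡ 940^2 = 883600 ≡ 258 (mod 997)
7^128 ≡ 258^2 = 66564 ≡ 762 (mod 997)
7^256 ≡ 762^2 = 580644 ≡ 390 (mod 997)
7^512 ≡ 390^2 = 152100 ≡ 556 (mod 997)
996 = 512 + 256 + 128 + 64 + 32 + 4 in binary powers of 2.
So 7^996 ≡ 556 · 390 · 762 · 258 · 940 · 407 ≡ 1 (mod 997).
Since the result is 1, base 7 gives no evidence that 997 is composite.

1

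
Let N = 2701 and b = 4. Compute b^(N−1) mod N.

1

4^1 ≡ 4 (mod 2701)
4^2 ≡ 4^2 = 16 ≡ 16 (mod 2701)
4^4 ≡ 16^2 = 256 ≡ 256 (mod 2701)
4^8 ≡ 256^2 = 65536 ≡ 712 (mod 2701)
4^16 ≡ 712^2 = 506944 ≡ 1857 (mod 2701)
4^32 ≡ 1857^2 = 3448449 ≡ 1973 (mod 2701)
4^64 ≡ 1973^2 = 3892729 ≡ 588 (mod 2701)
4^128 ≡ 588^2 = 345744 ≡ 16 (mod 2701)
4^256 ≡ 16^2 = 256 ≡ 256 (mod 2701)
4^512 ≡ 256^2 = 65536 ≡ 712 (mod 2701)
4^1024 ≡ 712^2 = 506944 ≡ 1857 (mod 2701)
4^2048 ≡ 1857^2 = 3448449 ≡ 1973 (mod 2701)
2700 = 2048 + 512 + 128 + 8 + 4 in binary powers of 2.
So 4^2700 ≡ 1973 · 712 · 16 · 712 · 256 ≡ 1 (mod 2701).
Since the result is 1, base 4 gives no evidence that 2701 is composite.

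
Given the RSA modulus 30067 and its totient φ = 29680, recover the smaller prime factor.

φ(n) = (p−1)(q−1) = n − (p+q) + 1, so p + q = 30067 − 29680 + 1 = 388.
p and q are the roots of t² − 388t + 30067 = 0.
Discriminant: 388² − 4·30067 = 150544 − 120268 = 30276; √30276 = 174.
q = (388 − 174)/2 = 107, p = (388 + 174)/2 = 281.
Check: 107 · 281 = 30067.

107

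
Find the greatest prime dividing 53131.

53131 = 13 · 4087
4087 = 61 · 67
67 is prime.
So 53131 = 13 · 61 · 67; the largest prime factor is 67.

67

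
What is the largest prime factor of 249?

249 = 3 · 83
83 is prime.
So 249 = 3 · 83; the largest prime factor is 83.

83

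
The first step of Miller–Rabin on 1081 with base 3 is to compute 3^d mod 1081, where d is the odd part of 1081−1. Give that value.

1081 − 1 = 1080 = 2^3 · 135, so d = 135.
3^1 ≡ 3 (mod 1081)
3^2 ≡ 3^2 = 9 ≡ 9 (mod 1081)
3^4 ≡ 9^2 = 81 ≡ 81 (mod 1081)
3^8 ≡ 81^2 = 6561 ≡ 75 (mod 1081)
3^16 ≡ 75^2 = 5625 ≡ 220 (mod 1081)
3^32 ≡ 220^2 = 48400 ≡ 836 (mod 1081)
3^64 ≡ 836^2 = 698896 ≡ 570 (mod 1081)
3^128 ≡ 570^2 = 324900 ≡ 600 (mod 1081)
135 = 128 + 4 + 2 + 1 in binary powers of 2.
So 3^135 ≡ 600 · 81 · 9 · 3 ≡ 947 (mod 1081).
Squaring chain: 947 → 660 → 1038; never reaches −1, so base 3 is a Miller–Rabin witness that 1081 is composite.

947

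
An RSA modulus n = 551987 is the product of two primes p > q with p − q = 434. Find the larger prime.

991

Since p = q + 434, we have 551987 = q(q + 434), so q² + 434q − 551987 = 0.
Discriminant: 434² + 4·551987 = 188356 + 2207948 = 2396304; √2396304 = 1548.
q = (−434 + 1548)/2 = 557, and p = q + 434 = 991.
Check: 557 · 991 = 551987.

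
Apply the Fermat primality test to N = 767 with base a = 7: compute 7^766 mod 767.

7^1 ≡ 7 (mod 767)
7^2 ≡ 7^2 = 49 ≡ 49 (mod 767)
7^4 ≡ 49^2 = 2401 ≡ 100 (mod 767)
7^8 ≡ 100^2 = 10000 ≡ 29 (mod 767)
7^16 ≡ 29^2 = 841 ≡ 74 (mod 767)
7^32 ≡ 74^2 = 5476 ≡ 107 (mod 767)
7^64 ≡ 107^2 = 11449 ≡ 711 (mod 767)
7^128 ≡ 711^2 = 505521 ≡ 68 (mod 767)
7^256 ≡ 68^2 = 4624 ≡ 22 (mod 767)
7^512 ≡ 22^2 = 484 ≡ 484 (mod 767)
766 = 512 + 128 + 64 + 32 + 16 + 8 + 4 + 2 in binary powers of 2.
So 7^766 ≡ 484 · 68 · 711 · 107 · 74 · 29 · 100 · 49 ≡ 186 (mod 767).
Since 186 ≠ 1, base 7 is a Fermat witness: 767 is composite.

186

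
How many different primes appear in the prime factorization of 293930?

6

293930 = 2 · 146965
146965 = 5 · 29393
29393 = 7 · 4199
4199 = 13 · 323
323 = 17 · 19
293930 = 2 · 5 · 7 · 13 · 17 · 19, which has 6 distinct prime factors.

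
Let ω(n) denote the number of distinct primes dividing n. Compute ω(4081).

3

4081 = 7 · 583
583 = 11 · 53
4081 = 7 · 11 · 53, which has 3 distinct prime factors.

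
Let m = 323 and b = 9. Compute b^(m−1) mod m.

9^1 ≡ 9 (mod 323)
9^2 ≡ 9^2 = 81 ≡ 81 (mod 323)
9^4 ≡ 81^2 = 6561 ≡ 101 (mod 323)
9^8 ≡ 101^2 = 10201 ≡ 188 (mod 323)
9^16 ≡ 188^2 = 35344 ≡ 137 (mod 323)
9^32 ≡ 137^2 = 18769 ≡ 35 (mod 323)
9^64 ≡ 35^2 = 1225 ≡ 256 (mod 323)
9^128 ≡ 256^2 = 65536 ≡ 290 (mod 323)
9^256 ≡ 290^2 = 84100 ≡ 120 (mod 323)
322 = 256 + 64 + 2 in binary powers of 2.
So 9^322 ≡ 120 · 256 · 81 ≡ 251 (mod 323).
Since 251 ≠ 1, base 9 is a Fermat witness: 323 is composite.

251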